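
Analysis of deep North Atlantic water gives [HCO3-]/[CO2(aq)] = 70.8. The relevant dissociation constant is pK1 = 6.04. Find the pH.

From K1 = [H⁺][HCO3-]/[CO2(aq)]:  pH = pK1 + log₁₀([HCO3-]/[CO2(aq)])
log₁₀(70.8) = +1.850
pH = 6.04 + (+1.850) = 7.89

pH = 7.89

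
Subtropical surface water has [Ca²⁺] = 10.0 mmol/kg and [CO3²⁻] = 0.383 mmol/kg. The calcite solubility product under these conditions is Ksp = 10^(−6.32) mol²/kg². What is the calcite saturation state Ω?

Ω = 8.00

Ksp = 10^(−6.32) = 4.786×10^-7
Ω = [Ca²⁺][CO3²⁻]/Ksp = (10.0×10^-3)(0.383×10^-3) / 4.786×10^-7 = 8.00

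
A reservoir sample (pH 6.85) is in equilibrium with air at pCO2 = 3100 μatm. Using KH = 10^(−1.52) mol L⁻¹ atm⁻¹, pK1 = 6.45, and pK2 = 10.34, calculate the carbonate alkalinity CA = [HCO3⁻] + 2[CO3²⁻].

CA = 0.235 mmol/L

[CO2*] = KH · pCO2 = 10^(−1.52) × 3100×10^-6 = 9.362×10^-5 mol/L
α₀ = 1/(1 + K1/[H⁺] + K1K2/[H⁺]²) = 1/(1 + 10^+0.40 + 10^-3.09) = 0.2847
DIC = [CO2*]/α₀ = 9.362×10^-5 / 0.2847 = 0.3289 mmol/L
CA = (α₁ + 2α₂)·DIC = (0.7151 + 2×0.0002314) × 0.3289 = 0.235 mmol/L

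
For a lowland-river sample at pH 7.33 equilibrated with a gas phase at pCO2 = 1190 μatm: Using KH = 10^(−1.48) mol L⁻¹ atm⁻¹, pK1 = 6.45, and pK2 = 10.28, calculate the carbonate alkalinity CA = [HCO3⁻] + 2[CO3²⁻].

[CO2*] = KH · pCO2 = 10^(−1.48) × 1190×10^-6 = 3.940×10^-5 mol/L
α₀ = 1/(1 + K1/[H⁺] + K1K2/[H⁺]²) = 1/(1 + 10^+0.88 + 10^-2.07) = 0.1164
DIC = [CO2*]/α₀ = 3.940×10^-5 / 0.1164 = 0.3387 mmol/L
CA = (α₁ + 2α₂)·DIC = (0.8827 + 2×0.0009904) × 0.3387 = 0.300 mmol/L

CA = 0.300 mmol/L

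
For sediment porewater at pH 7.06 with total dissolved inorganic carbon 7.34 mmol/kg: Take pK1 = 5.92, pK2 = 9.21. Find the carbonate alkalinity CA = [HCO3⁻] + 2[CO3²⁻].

CA = 6.90 mmol/kg

CA = [HCO3⁻] + 2[CO3²⁻] = (α₁ + 2α₂)·DIC
At pH 7.06: [H⁺]/K1 = 10^-1.14 = 0.072444, K2/[H⁺] = 10^-2.15 = 0.0070795
α₁ = 1/(1 + 0.072444 + 0.0070795) = 1/1.0795 = 0.9263; α₂ = α₁·K2/[H⁺] = 0.006558
α₁ + 2α₂ = 0.9395
CA = 0.9395 × 7.34 = 6.90 mmol/kg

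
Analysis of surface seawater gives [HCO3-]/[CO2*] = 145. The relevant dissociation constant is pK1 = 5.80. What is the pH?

From K1 = [H⁺][HCO3-]/[CO2*]:  pH = pK1 + log₁₀([HCO3-]/[CO2*])
log₁₀(145) = +2.161
pH = 5.80 + (+2.161) = 7.96

pH = 7.96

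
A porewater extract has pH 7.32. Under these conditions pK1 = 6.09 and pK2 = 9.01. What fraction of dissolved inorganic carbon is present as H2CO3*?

α₀ = 0.0546

α₀ = 1 / (1 + K1/[H⁺] + K1K2/[H⁺]²) = 1 / (1 + 10^+1.23 + 10^-0.46)
   = 1 / (1 + 16.982 + 0.34674) = 1/18.329 = 0.05456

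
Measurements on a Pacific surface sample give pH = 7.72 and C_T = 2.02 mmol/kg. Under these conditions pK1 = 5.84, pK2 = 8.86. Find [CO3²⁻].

[CO3²⁻] = 0.135 mmol/kg

α₂ = 1 / (1 + [H⁺]/K2 + [H⁺]²/(K1K2)) = 1 / (1 + 10^+1.14 + 10^-0.74)
   = 1 / (1 + 13.804 + 0.18197) = 1/14.986 = 0.06673
[CO3²⁻] = α₂ × DIC = 0.06673 × 2.02 = 0.135 mmol/kg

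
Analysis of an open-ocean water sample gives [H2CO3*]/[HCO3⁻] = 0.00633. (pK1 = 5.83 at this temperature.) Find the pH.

From K1 = [H⁺][HCO3⁻]/[H2CO3*]:  pH = pK1 − log₁₀([H2CO3*]/[HCO3⁻])
log₁₀(0.00633) = -2.199
pH = 5.83 − (-2.199) = 8.03

pH = 8.03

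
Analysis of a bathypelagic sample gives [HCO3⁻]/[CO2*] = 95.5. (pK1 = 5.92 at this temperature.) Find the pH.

From K1 = [H⁺][HCO3⁻]/[CO2*]:  pH = pK1 + log₁₀([HCO3⁻]/[CO2*])
log₁₀(95.5) = +1.980
pH = 5.92 + (+1.980) = 7.90

pH = 7.90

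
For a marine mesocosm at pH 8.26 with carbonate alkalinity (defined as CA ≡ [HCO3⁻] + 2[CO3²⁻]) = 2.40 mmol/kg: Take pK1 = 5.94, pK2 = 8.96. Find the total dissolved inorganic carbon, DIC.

CA = [HCO3⁻] + 2[CO3²⁻] = (α₁ + 2α₂)·DIC
At pH 8.26: [H⁺]/K1 = 10^-2.32 = 0.0047863, K2/[H⁺] = 10^-0.70 = 0.19953
α₁ = 1/(1 + 0.0047863 + 0.19953) = 1/1.2043 = 0.8303; α₂ = α₁·K2/[H⁺] = 0.1657
α₁ + 2α₂ = 1.1617
DIC = CA / (α₁ + 2α₂) = 2.40 / 1.1617 = 2.07 mmol/kg

DIC = 2.07 mmol/kg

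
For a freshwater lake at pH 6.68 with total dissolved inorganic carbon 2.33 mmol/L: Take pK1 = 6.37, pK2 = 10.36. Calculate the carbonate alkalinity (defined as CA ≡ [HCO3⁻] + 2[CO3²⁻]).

CA = [HCO3⁻] + 2[CO3²⁻] = (α₁ + 2α₂)·DIC
At pH 6.68: [H⁺]/K1 = 10^-0.31 = 0.48978, K2/[H⁺] = 10^-3.68 = 0.00020893
α₁ = 1/(1 + 0.48978 + 0.00020893) = 1/1.4900 = 0.6711; α₂ = α₁·K2/[H⁺] = 0.0001402
α₁ + 2α₂ = 0.6714
CA = 0.6714 × 2.33 = 1.56 mmol/L

CA = 1.56 mmol/L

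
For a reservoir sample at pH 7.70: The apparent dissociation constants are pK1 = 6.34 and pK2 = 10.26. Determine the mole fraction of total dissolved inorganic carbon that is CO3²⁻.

α₂ = 1 / (1 + [H⁺]/K2 + [H⁺]²/(K1K2)) = 1 / (1 + 10^+2.56 + 10^+1.20)
   = 1 / (1 + 363.08 + 15.849) = 1/379.93 = 0.002632

α₂ = 0.00263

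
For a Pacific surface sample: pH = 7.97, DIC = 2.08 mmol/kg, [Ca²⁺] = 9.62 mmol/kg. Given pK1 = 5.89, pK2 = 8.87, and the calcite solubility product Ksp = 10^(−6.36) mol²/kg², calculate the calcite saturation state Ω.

Ω = 5.09

α₂ = 1 / (1 + [H⁺]/K2 + [H⁺]²/(K1K2)) = 1 / (1 + 10^+0.90 + 10^-1.18)
   = 1 / (1 + 7.9433 + 0.066069) = 1/9.0094 = 0.1110
[CO3²⁻] = α₂ × DIC = 0.1110 × 2.08 = 0.2309 mmol/kg
Ksp = 10^(−6.36) = 4.365×10^-7
Ω = [Ca²⁺][CO3²⁻]/Ksp = (9.62×10^-3)(2.309×10^-4) / 4.365×10^-7 = 5.09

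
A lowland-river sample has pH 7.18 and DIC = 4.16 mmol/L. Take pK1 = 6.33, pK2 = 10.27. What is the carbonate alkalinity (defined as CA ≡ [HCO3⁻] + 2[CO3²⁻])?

CA = [HCO3⁻] + 2[CO3²⁻] = (α₁ + 2α₂)·DIC
At pH 7.18: [H⁺]/K1 = 10^-0.85 = 0.14125, K2/[H⁺] = 10^-3.09 = 0.00081283
α₁ = 1/(1 + 0.14125 + 0.00081283) = 1/1.1421 = 0.8756; α₂ = α₁·K2/[H⁺] = 0.0007117
α₁ + 2α₂ = 0.8770
CA = 0.8770 × 4.16 = 3.65 mmol/L

CA = 3.65 mmol/L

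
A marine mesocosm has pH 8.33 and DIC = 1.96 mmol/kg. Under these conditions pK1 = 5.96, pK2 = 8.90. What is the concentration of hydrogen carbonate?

α₁ = 1 / (1 + [H⁺]/K1 + K2/[H⁺]) = 1 / (1 + 10^-2.37 + 10^-0.57)
   = 1 / (1 + 0.0042658 + 0.26915) = 1/1.2734 = 0.7853
[HCO3⁻] = α₁ × DIC = 0.7853 × 1.96 = 1.54 mmol/kg

[HCO3⁻] = 1.54 mmol/kg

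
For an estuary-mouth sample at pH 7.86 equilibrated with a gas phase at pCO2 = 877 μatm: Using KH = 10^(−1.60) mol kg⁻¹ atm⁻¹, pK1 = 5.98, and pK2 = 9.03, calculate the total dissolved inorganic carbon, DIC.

DIC = 1.81 mmol/kg

[CO2*] = KH · pCO2 = 10^(−1.60) × 877×10^-6 = 2.203×10^-5 mol/kg
α₀ = 1/(1 + K1/[H⁺] + K1K2/[H⁺]²) = 1/(1 + 10^+1.88 + 10^+0.71) = 0.01220
DIC = [CO2*]/α₀ = 2.203×10^-5 / 0.01220 = 1.81 mmol/kg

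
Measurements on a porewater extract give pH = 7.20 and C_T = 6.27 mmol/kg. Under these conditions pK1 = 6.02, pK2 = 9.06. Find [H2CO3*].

[CO2*] = 0.384 mmol/kg

α₀ = 1 / (1 + K1/[H⁺] + K1K2/[H⁺]²) = 1 / (1 + 10^+1.18 + 10^-0.68)
   = 1 / (1 + 15.136 + 0.20893) = 1/16.345 = 0.06118
[CO2*] = α₀ × DIC = 0.06118 × 6.27 = 0.384 mmol/kg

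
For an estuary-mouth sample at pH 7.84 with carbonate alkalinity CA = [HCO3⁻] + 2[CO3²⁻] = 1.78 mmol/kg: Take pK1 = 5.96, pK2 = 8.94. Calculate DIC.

DIC = 1.68 mmol/kg

CA = [HCO3⁻] + 2[CO3²⁻] = (α₁ + 2α₂)·DIC
At pH 7.84: [H⁺]/K1 = 10^-1.88 = 0.013183, K2/[H⁺] = 10^-1.10 = 0.079433
α₁ = 1/(1 + 0.013183 + 0.079433) = 1/1.0926 = 0.9152; α₂ = α₁·K2/[H⁺] = 0.07270
α₁ + 2α₂ = 1.0606
DIC = CA / (α₁ + 2α₂) = 1.78 / 1.0606 = 1.68 mmol/kg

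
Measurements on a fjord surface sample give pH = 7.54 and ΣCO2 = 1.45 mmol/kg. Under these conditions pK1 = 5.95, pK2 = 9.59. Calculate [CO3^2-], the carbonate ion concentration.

α₂ = 1 / (1 + [H⁺]/K2 + [H⁺]²/(K1K2)) = 1 / (1 + 10^+2.05 + 10^+0.46)
   = 1 / (1 + 112.20 + 2.8840) = 1/116.09 = 0.008614
[CO3²⁻] = α₂ × DIC = 0.008614 × 1.45 = 0.0125 mmol/kg = 12.5 μmol/kg

[CO3²⁻] = 12.5 μmol/kg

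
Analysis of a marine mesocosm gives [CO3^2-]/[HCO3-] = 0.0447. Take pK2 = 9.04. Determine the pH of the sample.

From K2 = [H⁺][CO3^2-]/[HCO3-]:  pH = pK2 + log₁₀([CO3^2-]/[HCO3-])
log₁₀(0.0447) = -1.350
pH = 9.04 + (-1.350) = 7.69

pH = 7.69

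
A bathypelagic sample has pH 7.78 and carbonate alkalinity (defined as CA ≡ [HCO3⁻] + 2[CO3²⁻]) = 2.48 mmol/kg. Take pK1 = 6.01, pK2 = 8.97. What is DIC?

CA = [HCO3⁻] + 2[CO3²⁻] = (α₁ + 2α₂)·DIC
At pH 7.78: [H⁺]/K1 = 10^-1.77 = 0.016982, K2/[H⁺] = 10^-1.19 = 0.064565
α₁ = 1/(1 + 0.016982 + 0.064565) = 1/1.0815 = 0.9246; α₂ = α₁·K2/[H⁺] = 0.05970
α₁ + 2α₂ = 1.0440
DIC = CA / (α₁ + 2α₂) = 2.48 / 1.0440 = 2.38 mmol/kg

DIC = 2.38 mmol/kg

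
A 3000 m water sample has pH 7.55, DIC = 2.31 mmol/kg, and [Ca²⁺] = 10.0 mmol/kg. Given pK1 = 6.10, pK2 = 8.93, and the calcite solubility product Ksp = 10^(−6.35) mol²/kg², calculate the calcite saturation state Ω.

Ω = 2.00

α₂ = 1 / (1 + [H⁺]/K2 + [H⁺]²/(K1K2)) = 1 / (1 + 10^+1.38 + 10^-0.07)
   = 1 / (1 + 23.988 + 0.85114) = 1/25.839 = 0.03870
[CO3²⁻] = α₂ × DIC = 0.03870 × 2.31 = 0.08940 mmol/kg
Ksp = 10^(−6.35) = 4.467×10^-7
Ω = [Ca²⁺][CO3²⁻]/Ksp = (10.0×10^-3)(8.940×10^-5) / 4.467×10^-7 = 2.00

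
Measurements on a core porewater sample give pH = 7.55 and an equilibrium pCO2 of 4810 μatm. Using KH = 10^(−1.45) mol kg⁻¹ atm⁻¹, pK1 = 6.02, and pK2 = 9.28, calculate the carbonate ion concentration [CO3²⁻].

[CO2*] = KH · pCO2 = 10^(−1.45) × 4810×10^-6 = 1.707×10^-4 mol/kg
α₀ = 1/(1 + K1/[H⁺] + K1K2/[H⁺]²) = 1/(1 + 10^+1.53 + 10^-0.20) = 0.02816
DIC = [CO2*]/α₀ = 1.707×10^-4 / 0.02816 = 6.061 mmol/kg
[CO3²⁻] = α₂·DIC; α₂ = 0.01777, so [CO3²⁻] = 0.01777 × 6.061 = 0.108 mmol/kg

[CO3²⁻] = 0.108 mmol/kg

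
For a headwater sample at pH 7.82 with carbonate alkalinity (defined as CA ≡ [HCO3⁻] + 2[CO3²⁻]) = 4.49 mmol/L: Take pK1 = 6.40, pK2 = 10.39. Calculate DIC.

CA = [HCO3⁻] + 2[CO3²⁻] = (α₁ + 2α₂)·DIC
At pH 7.82: [H⁺]/K1 = 10^-1.42 = 0.038019, K2/[H⁺] = 10^-2.57 = 0.0026915
α₁ = 1/(1 + 0.038019 + 0.0026915) = 1/1.0407 = 0.9609; α₂ = α₁·K2/[H⁺] = 0.002586
α₁ + 2α₂ = 0.9661
DIC = CA / (α₁ + 2α₂) = 4.49 / 0.9661 = 4.65 mmol/L

DIC = 4.65 mmol/L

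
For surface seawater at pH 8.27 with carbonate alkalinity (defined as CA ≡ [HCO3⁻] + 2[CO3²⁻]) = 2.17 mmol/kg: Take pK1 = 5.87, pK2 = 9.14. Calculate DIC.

CA = [HCO3⁻] + 2[CO3²⁻] = (α₁ + 2α₂)·DIC
At pH 8.27: [H⁺]/K1 = 10^-2.40 = 0.0039811, K2/[H⁺] = 10^-0.87 = 0.13490
α₁ = 1/(1 + 0.0039811 + 0.13490) = 1/1.1389 = 0.8781; α₂ = α₁·K2/[H⁺] = 0.1184
α₁ + 2α₂ = 1.1150
DIC = CA / (α₁ + 2α₂) = 2.17 / 1.1150 = 1.95 mmol/kg

DIC = 1.95 mmol/kg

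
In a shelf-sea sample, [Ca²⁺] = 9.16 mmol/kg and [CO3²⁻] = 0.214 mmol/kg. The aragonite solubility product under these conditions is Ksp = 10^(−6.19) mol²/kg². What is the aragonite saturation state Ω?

Ksp = 10^(−6.19) = 6.457×10^-7
Ω = [Ca²⁺][CO3²⁻]/Ksp = (9.16×10^-3)(0.214×10^-3) / 6.457×10^-7 = 3.04

Ω = 3.04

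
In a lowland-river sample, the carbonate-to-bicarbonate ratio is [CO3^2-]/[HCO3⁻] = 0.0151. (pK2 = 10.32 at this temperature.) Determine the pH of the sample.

From K2 = [H⁺][CO3^2-]/[HCO3⁻]:  pH = pK2 + log₁₀([CO3^2-]/[HCO3⁻])
log₁₀(0.0151) = -1.821
pH = 10.32 + (-1.821) = 8.50

pH = 8.50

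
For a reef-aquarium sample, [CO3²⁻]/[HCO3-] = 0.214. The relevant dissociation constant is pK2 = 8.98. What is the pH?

pH = 8.31

From K2 = [H⁺][CO3²⁻]/[HCO3-]:  pH = pK2 + log₁₀([CO3²⁻]/[HCO3-])
log₁₀(0.214) = -0.670
pH = 8.98 + (-0.670) = 8.31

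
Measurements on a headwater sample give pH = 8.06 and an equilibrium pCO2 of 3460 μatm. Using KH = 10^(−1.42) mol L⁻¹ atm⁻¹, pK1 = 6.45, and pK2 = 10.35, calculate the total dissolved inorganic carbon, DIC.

[CO2*] = KH · pCO2 = 10^(−1.42) × 3460×10^-6 = 1.315×10^-4 mol/L
α₀ = 1/(1 + K1/[H⁺] + K1K2/[H⁺]²) = 1/(1 + 10^+1.61 + 10^-0.68) = 0.02384
DIC = [CO2*]/α₀ = 1.315×10^-4 / 0.02384 = 5.52 mmol/L

DIC = 5.52 mmol/L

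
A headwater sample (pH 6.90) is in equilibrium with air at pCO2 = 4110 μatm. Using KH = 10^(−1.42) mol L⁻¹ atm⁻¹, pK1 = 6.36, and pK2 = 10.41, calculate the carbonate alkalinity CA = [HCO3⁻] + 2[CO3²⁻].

[CO2*] = KH · pCO2 = 10^(−1.42) × 4110×10^-6 = 1.563×10^-4 mol/L
α₀ = 1/(1 + K1/[H⁺] + K1K2/[H⁺]²) = 1/(1 + 10^+0.54 + 10^-2.97) = 0.2238
DIC = [CO2*]/α₀ = 1.563×10^-4 / 0.2238 = 0.6982 mmol/L
CA = (α₁ + 2α₂)·DIC = (0.7760 + 2×0.0002398) × 0.6982 = 0.542 mmol/L

CA = 0.542 mmol/L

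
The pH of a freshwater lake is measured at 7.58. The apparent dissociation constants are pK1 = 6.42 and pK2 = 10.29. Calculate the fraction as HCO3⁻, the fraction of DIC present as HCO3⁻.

α₁ = 0.934

α₁ = 1 / (1 + [H⁺]/K1 + K2/[H⁺]) = 1 / (1 + 10^-1.16 + 10^-2.71)
   = 1 / (1 + 0.069183 + 0.0019498) = 1/1.0711 = 0.9336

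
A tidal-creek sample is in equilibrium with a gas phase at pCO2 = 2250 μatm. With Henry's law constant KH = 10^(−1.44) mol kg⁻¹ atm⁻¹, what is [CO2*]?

[CO2*] = 81.7 μmol/kg

KH = 10^(−1.44) = 3.631×10^-2 mol kg⁻¹ atm⁻¹
[CO2*] = KH · pCO2 = 3.631×10^-2 × 2250×10^-6 atm = 8.17×10^-5 mol/kg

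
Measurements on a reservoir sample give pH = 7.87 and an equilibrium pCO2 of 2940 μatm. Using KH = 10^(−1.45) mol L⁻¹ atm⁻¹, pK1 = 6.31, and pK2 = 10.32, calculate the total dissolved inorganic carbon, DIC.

[CO2*] = KH · pCO2 = 10^(−1.45) × 2940×10^-6 = 1.043×10^-4 mol/L
α₀ = 1/(1 + K1/[H⁺] + K1K2/[H⁺]²) = 1/(1 + 10^+1.56 + 10^-0.89) = 0.02671
DIC = [CO2*]/α₀ = 1.043×10^-4 / 0.02671 = 3.91 mmol/L

DIC = 3.91 mmol/L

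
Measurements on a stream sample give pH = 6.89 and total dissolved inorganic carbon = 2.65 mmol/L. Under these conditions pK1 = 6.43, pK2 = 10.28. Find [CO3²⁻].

[CO3²⁻] = 0.801 μmol/L

α₂ = 1 / (1 + [H⁺]/K2 + [H⁺]²/(K1K2)) = 1 / (1 + 10^+3.39 + 10^+2.93)
   = 1 / (1 + 2454.7 + 851.14) = 1/3306.8 = 0.0003024
[CO3²⁻] = α₂ × DIC = 0.0003024 × 2.65 = 0.000801 mmol/L = 0.801 μmol/L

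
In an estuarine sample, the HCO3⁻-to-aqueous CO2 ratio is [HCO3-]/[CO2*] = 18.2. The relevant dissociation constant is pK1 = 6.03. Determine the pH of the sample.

pH = 7.29

From K1 = [H⁺][HCO3-]/[CO2*]:  pH = pK1 + log₁₀([HCO3-]/[CO2*])
log₁₀(18.2) = +1.260
pH = 6.03 + (+1.260) = 7.29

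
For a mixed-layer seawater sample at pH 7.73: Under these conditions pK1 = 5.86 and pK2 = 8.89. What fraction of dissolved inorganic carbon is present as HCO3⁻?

α₁ = 0.924

α₁ = 1 / (1 + [H⁺]/K1 + K2/[H⁺]) = 1 / (1 + 10^-1.87 + 10^-1.16)
   = 1 / (1 + 0.013490 + 0.069183) = 1/1.0827 = 0.9236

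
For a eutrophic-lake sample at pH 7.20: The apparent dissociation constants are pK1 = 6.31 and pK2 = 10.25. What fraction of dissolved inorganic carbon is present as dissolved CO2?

α₀ = 0.114

α₀ = 1 / (1 + K1/[H⁺] + K1K2/[H⁺]²) = 1 / (1 + 10^+0.89 + 10^-2.16)
   = 1 / (1 + 7.7625 + 0.0069183) = 1/8.7694 = 0.1140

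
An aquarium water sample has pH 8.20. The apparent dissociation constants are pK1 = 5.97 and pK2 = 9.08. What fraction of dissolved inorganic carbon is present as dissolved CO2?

α₀ = 0.00518

α₀ = 1 / (1 + K1/[H⁺] + K1K2/[H⁺]²) = 1 / (1 + 10^+2.23 + 10^+1.35)
   = 1 / (1 + 169.82 + 22.387) = 1/193.21 = 0.005176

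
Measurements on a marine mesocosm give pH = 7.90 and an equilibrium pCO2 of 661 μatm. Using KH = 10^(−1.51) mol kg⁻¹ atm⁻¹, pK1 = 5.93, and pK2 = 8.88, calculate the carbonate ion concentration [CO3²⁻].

[CO3²⁻] = 0.200 mmol/kg

[CO2*] = KH · pCO2 = 10^(−1.51) × 661×10^-6 = 2.043×10^-5 mol/kg
α₀ = 1/(1 + K1/[H⁺] + K1K2/[H⁺]²) = 1/(1 + 10^+1.97 + 10^+0.99) = 0.009606
DIC = [CO2*]/α₀ = 2.043×10^-5 / 0.009606 = 2.126 mmol/kg
[CO3²⁻] = α₂·DIC; α₂ = 0.09388, so [CO3²⁻] = 0.09388 × 2.126 = 0.200 mmol/kg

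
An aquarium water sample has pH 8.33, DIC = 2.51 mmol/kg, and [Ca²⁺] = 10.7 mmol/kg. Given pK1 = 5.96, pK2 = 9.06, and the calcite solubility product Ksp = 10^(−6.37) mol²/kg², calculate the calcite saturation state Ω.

Ω = 9.85

α₂ = 1 / (1 + [H⁺]/K2 + [H⁺]²/(K1K2)) = 1 / (1 + 10^+0.73 + 10^-1.64)
   = 1 / (1 + 5.3703 + 0.022909) = 1/6.3932 = 0.1564
[CO3²⁻] = α₂ × DIC = 0.1564 × 2.51 = 0.3926 mmol/kg
Ksp = 10^(−6.37) = 4.266×10^-7
Ω = [Ca²⁺][CO3²⁻]/Ksp = (10.7×10^-3)(3.926×10^-4) / 4.266×10^-7 = 9.85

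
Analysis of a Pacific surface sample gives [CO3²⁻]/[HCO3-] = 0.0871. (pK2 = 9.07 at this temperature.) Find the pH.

From K2 = [H⁺][CO3²⁻]/[HCO3-]:  pH = pK2 + log₁₀([CO3²⁻]/[HCO3-])
log₁₀(0.0871) = -1.060
pH = 9.07 + (-1.060) = 8.01

pH = 8.01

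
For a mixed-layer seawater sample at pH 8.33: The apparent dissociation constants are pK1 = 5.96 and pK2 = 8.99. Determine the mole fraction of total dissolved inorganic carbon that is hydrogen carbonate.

α₁ = 0.818

α₁ = 1 / (1 + [H⁺]/K1 + K2/[H⁺]) = 1 / (1 + 10^-2.37 + 10^-0.66)
   = 1 / (1 + 0.0042658 + 0.21878) = 1/1.2230 = 0.8176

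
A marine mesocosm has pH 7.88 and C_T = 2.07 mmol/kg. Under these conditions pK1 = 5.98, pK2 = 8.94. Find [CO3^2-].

α₂ = 1 / (1 + [H⁺]/K2 + [H⁺]²/(K1K2)) = 1 / (1 + 10^+1.06 + 10^-0.84)
   = 1 / (1 + 11.482 + 0.14454) = 1/12.626 = 0.07920
[CO3²⁻] = α₂ × DIC = 0.07920 × 2.07 = 0.164 mmol/kg

[CO3²⁻] = 0.164 mmol/kg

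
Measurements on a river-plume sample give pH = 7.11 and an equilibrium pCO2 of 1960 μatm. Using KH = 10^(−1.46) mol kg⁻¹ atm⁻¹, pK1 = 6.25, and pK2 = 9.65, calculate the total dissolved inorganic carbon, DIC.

DIC = 0.562 mmol/kg

[CO2*] = KH · pCO2 = 10^(−1.46) × 1960×10^-6 = 6.796×10^-5 mol/kg
α₀ = 1/(1 + K1/[H⁺] + K1K2/[H⁺]²) = 1/(1 + 10^+0.86 + 10^-1.68) = 0.1210
DIC = [CO2*]/α₀ = 6.796×10^-5 / 0.1210 = 0.562 mmol/kg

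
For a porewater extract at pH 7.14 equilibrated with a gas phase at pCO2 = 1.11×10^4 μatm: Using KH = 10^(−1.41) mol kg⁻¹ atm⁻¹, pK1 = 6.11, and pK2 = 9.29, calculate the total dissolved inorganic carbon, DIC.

DIC = 5.09 mmol/kg

[CO2*] = KH · pCO2 = 10^(−1.41) × 1.11×10^4×10^-6 = 4.318×10^-4 mol/kg
α₀ = 1/(1 + K1/[H⁺] + K1K2/[H⁺]²) = 1/(1 + 10^+1.03 + 10^-1.12) = 0.08481
DIC = [CO2*]/α₀ = 4.318×10^-4 / 0.08481 = 5.09 mmol/kg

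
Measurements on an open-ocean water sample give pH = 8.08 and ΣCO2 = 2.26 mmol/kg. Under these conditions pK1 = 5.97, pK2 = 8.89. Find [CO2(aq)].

[CO2*] = 15.1 μmol/kg

α₀ = 1 / (1 + K1/[H⁺] + K1K2/[H⁺]²) = 1 / (1 + 10^+2.11 + 10^+1.30)
   = 1 / (1 + 128.82 + 19.953) = 1/149.78 = 0.006677
[CO2*] = α₀ × DIC = 0.006677 × 2.26 = 0.0151 mmol/kg = 15.1 μmol/kg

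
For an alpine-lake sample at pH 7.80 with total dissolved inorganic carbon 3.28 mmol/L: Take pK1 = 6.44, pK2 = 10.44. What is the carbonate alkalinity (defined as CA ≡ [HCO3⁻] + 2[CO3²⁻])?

CA = [HCO3⁻] + 2[CO3²⁻] = (α₁ + 2α₂)·DIC
At pH 7.80: [H⁺]/K1 = 10^-1.36 = 0.043652, K2/[H⁺] = 10^-2.64 = 0.0022909
α₁ = 1/(1 + 0.043652 + 0.0022909) = 1/1.0459 = 0.9561; α₂ = α₁·K2/[H⁺] = 0.002190
α₁ + 2α₂ = 0.9605
CA = 0.9605 × 3.28 = 3.15 mmol/L

CA = 3.15 mmol/L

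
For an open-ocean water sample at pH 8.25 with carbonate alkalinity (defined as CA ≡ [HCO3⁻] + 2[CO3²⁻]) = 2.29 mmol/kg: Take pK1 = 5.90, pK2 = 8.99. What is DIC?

DIC = 1.99 mmol/kg

CA = [HCO3⁻] + 2[CO3²⁻] = (α₁ + 2α₂)·DIC
At pH 8.25: [H⁺]/K1 = 10^-2.35 = 0.0044668, K2/[H⁺] = 10^-0.74 = 0.18197
α₁ = 1/(1 + 0.0044668 + 0.18197) = 1/1.1864 = 0.8429; α₂ = α₁·K2/[H⁺] = 0.1534
α₁ + 2α₂ = 1.1496
DIC = CA / (α₁ + 2α₂) = 2.29 / 1.1496 = 1.99 mmol/kg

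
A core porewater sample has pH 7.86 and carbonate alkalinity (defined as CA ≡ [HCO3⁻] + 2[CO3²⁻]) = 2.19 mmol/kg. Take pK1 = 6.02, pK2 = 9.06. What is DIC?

CA = [HCO3⁻] + 2[CO3²⁻] = (α₁ + 2α₂)·DIC
At pH 7.86: [H⁺]/K1 = 10^-1.84 = 0.014454, K2/[H⁺] = 10^-1.20 = 0.063096
α₁ = 1/(1 + 0.014454 + 0.063096) = 1/1.0776 = 0.9280; α₂ = α₁·K2/[H⁺] = 0.05855
α₁ + 2α₂ = 1.0451
DIC = CA / (α₁ + 2α₂) = 2.19 / 1.0451 = 2.10 mmol/kg

DIC = 2.10 mmol/kg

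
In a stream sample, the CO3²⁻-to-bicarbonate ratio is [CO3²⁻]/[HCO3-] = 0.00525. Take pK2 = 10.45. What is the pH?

From K2 = [H⁺][CO3²⁻]/[HCO3-]:  pH = pK2 + log₁₀([CO3²⁻]/[HCO3-])
log₁₀(0.00525) = -2.280
pH = 10.45 + (-2.280) = 8.17

pH = 8.17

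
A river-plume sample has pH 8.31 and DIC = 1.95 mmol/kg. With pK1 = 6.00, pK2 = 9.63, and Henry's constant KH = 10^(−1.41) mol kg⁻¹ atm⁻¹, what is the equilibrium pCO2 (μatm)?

pCO2 = 233 μatm

α₀ = 1 / (1 + K1/[H⁺] + K1K2/[H⁺]²) = 1 / (1 + 10^+2.31 + 10^+0.99)
   = 1 / (1 + 204.17 + 9.7724) = 1/214.95 = 0.004652
[CO2*] = α₀ × DIC = 0.004652 × 1.95 = 0.009072 mmol/kg = 9.072 μmol/kg
pCO2 = [CO2*]/KH = 9.072×10^-6 / 3.890×10^-2 = 233 μatm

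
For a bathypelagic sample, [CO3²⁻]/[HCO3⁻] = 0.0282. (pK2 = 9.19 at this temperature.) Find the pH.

pH = 7.64

From K2 = [H⁺][CO3²⁻]/[HCO3⁻]:  pH = pK2 + log₁₀([CO3²⁻]/[HCO3⁻])
log₁₀(0.0282) = -1.550
pH = 9.19 + (-1.550) = 7.64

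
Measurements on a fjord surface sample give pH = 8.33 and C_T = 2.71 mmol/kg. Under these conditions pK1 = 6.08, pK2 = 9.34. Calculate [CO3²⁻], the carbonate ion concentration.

α₂ = 1 / (1 + [H⁺]/K2 + [H⁺]²/(K1K2)) = 1 / (1 + 10^+1.01 + 10^-1.24)
   = 1 / (1 + 10.233 + 0.057544) = 1/11.290 = 0.08857
[CO3²⁻] = α₂ × DIC = 0.08857 × 2.71 = 0.240 mmol/kg

[CO3²⁻] = 0.240 mmol/kg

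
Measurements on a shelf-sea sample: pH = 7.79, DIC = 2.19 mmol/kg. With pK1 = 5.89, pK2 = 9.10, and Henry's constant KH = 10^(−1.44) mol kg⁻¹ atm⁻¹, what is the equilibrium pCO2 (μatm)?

α₀ = 1 / (1 + K1/[H⁺] + K1K2/[H⁺]²) = 1 / (1 + 10^+1.90 + 10^+0.59)
   = 1 / (1 + 79.433 + 3.8905) = 1/84.323 = 0.01186
[CO2*] = α₀ × DIC = 0.01186 × 2.19 = 0.02597 mmol/kg
pCO2 = [CO2*]/KH = 2.597×10^-5 / 3.631×10^-2 = 715 μatm

pCO2 = 715 μatm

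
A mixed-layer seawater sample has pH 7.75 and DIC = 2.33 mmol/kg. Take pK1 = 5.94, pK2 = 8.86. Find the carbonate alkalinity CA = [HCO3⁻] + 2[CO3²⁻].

CA = [HCO3⁻] + 2[CO3²⁻] = (α₁ + 2α₂)·DIC
At pH 7.75: [H⁺]/K1 = 10^-1.81 = 0.015488, K2/[H⁺] = 10^-1.11 = 0.077625
α₁ = 1/(1 + 0.015488 + 0.077625) = 1/1.0931 = 0.9148; α₂ = α₁·K2/[H⁺] = 0.07101
α₁ + 2α₂ = 1.0568
CA = 1.0568 × 2.33 = 2.46 mmol/kg

CA = 2.46 mmol/kg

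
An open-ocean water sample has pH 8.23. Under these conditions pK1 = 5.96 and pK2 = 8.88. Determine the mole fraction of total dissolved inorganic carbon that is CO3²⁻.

α₂ = 1 / (1 + [H⁺]/K2 + [H⁺]²/(K1K2)) = 1 / (1 + 10^+0.65 + 10^-1.62)
   = 1 / (1 + 4.4668 + 0.023988) = 1/5.4908 = 0.1821

α₂ = 0.182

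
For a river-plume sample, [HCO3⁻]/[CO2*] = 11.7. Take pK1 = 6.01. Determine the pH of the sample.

pH = 7.08

From K1 = [H⁺][HCO3⁻]/[CO2*]:  pH = pK1 + log₁₀([HCO3⁻]/[CO2*])
log₁₀(11.7) = +1.068
pH = 6.01 + (+1.068) = 7.08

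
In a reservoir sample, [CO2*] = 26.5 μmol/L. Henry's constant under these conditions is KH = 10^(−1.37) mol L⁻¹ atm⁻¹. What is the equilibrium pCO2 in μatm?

KH = 10^(−1.37) = 4.266×10^-2 mol L⁻¹ atm⁻¹
pCO2 = [CO2*]/KH = 26.5×10^-6 / 4.266×10^-2 = 6.21×10^-4 atm = 621 μatm

pCO2 = 621 μatm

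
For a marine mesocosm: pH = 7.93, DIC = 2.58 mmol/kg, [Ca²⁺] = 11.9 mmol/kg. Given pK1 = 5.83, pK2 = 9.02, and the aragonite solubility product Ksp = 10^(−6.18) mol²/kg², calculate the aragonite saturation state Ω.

Ω = 3.47

α₂ = 1 / (1 + [H⁺]/K2 + [H⁺]²/(K1K2)) = 1 / (1 + 10^+1.09 + 10^-1.01)
   = 1 / (1 + 12.303 + 0.097724) = 1/13.400 = 0.07462
[CO3²⁻] = α₂ × DIC = 0.07462 × 2.58 = 0.1925 mmol/kg
Ksp = 10^(−6.18) = 6.607×10^-7
Ω = [Ca²⁺][CO3²⁻]/Ksp = (11.9×10^-3)(1.925×10^-4) / 6.607×10^-7 = 3.47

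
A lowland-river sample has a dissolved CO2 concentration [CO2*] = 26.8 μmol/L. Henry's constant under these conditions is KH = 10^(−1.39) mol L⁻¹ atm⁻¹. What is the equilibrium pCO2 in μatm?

KH = 10^(−1.39) = 4.074×10^-2 mol L⁻¹ atm⁻¹
pCO2 = [CO2*]/KH = 26.8×10^-6 / 4.074×10^-2 = 6.58×10^-4 atm = 658 μatm

pCO2 = 658 μatm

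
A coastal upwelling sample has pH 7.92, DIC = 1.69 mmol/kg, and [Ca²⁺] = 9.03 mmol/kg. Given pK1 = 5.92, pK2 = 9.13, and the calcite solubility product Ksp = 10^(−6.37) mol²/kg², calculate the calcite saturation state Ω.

Ω = 2.06

α₂ = 1 / (1 + [H⁺]/K2 + [H⁺]²/(K1K2)) = 1 / (1 + 10^+1.21 + 10^-0.79)
   = 1 / (1 + 16.218 + 0.16218) = 1/17.380 = 0.05754
[CO3²⁻] = α₂ × DIC = 0.05754 × 1.69 = 0.09724 mmol/kg
Ksp = 10^(−6.37) = 4.266×10^-7
Ω = [Ca²⁺][CO3²⁻]/Ksp = (9.03×10^-3)(9.724×10^-5) / 4.266×10^-7 = 2.06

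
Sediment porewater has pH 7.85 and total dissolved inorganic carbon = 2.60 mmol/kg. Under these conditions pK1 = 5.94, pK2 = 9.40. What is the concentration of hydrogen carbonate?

[HCO3⁻] = 2.50 mmol/kg

α₁ = 1 / (1 + [H⁺]/K1 + K2/[H⁺]) = 1 / (1 + 10^-1.91 + 10^-1.55)
   = 1 / (1 + 0.012303 + 0.028184) = 1/1.0405 = 0.9611
[HCO3⁻] = α₁ × DIC = 0.9611 × 2.60 = 2.50 mmol/kg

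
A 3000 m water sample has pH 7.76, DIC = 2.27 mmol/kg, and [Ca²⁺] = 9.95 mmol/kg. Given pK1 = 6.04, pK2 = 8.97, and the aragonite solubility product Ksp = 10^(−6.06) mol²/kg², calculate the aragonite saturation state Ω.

α₂ = 1 / (1 + [H⁺]/K2 + [H⁺]²/(K1K2)) = 1 / (1 + 10^+1.21 + 10^-0.51)
   = 1 / (1 + 16.218 + 0.30903) = 1/17.527 = 0.05705
[CO3²⁻] = α₂ × DIC = 0.05705 × 2.27 = 0.1295 mmol/kg
Ksp = 10^(−6.06) = 8.710×10^-7
Ω = [Ca²⁺][CO3²⁻]/Ksp = (9.95×10^-3)(1.295×10^-4) / 8.710×10^-7 = 1.48

Ω = 1.48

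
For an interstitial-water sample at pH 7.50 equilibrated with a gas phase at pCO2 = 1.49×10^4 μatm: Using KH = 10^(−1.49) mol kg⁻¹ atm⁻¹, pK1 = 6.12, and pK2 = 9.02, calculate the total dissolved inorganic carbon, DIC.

DIC = 12.4 mmol/kg

[CO2*] = KH · pCO2 = 10^(−1.49) × 1.49×10^4×10^-6 = 4.822×10^-4 mol/kg
α₀ = 1/(1 + K1/[H⁺] + K1K2/[H⁺]²) = 1/(1 + 10^+1.38 + 10^-0.14) = 0.03889
DIC = [CO2*]/α₀ = 4.822×10^-4 / 0.03889 = 12.4 mmol/kg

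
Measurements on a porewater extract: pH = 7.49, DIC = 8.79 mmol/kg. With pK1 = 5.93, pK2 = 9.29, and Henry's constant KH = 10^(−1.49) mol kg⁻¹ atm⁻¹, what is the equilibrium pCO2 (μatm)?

α₀ = 1 / (1 + K1/[H⁺] + K1K2/[H⁺]²) = 1 / (1 + 10^+1.56 + 10^-0.24)
   = 1 / (1 + 36.308 + 0.57544) = 1/37.883 = 0.02640
[CO2*] = α₀ × DIC = 0.02640 × 8.79 = 0.2320 mmol/kg
pCO2 = [CO2*]/KH = 2.320×10^-4 / 3.236×10^-2 = 7170 μatm

pCO2 = 7170 μatm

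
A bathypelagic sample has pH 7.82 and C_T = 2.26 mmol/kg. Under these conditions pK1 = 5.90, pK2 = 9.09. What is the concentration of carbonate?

α₂ = 1 / (1 + [H⁺]/K2 + [H⁺]²/(K1K2)) = 1 / (1 + 10^+1.27 + 10^-0.65)
   = 1 / (1 + 18.621 + 0.22387) = 1/19.845 = 0.05039
[CO3²⁻] = α₂ × DIC = 0.05039 × 2.26 = 0.114 mmol/kg

[CO3²⁻] = 0.114 mmol/kg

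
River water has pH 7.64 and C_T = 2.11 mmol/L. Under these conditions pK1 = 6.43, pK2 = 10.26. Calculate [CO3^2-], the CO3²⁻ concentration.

α₂ = 1 / (1 + [H⁺]/K2 + [H⁺]²/(K1K2)) = 1 / (1 + 10^+2.62 + 10^+1.41)
   = 1 / (1 + 416.87 + 25.704) = 1/443.57 = 0.002254
[CO3²⁻] = α₂ × DIC = 0.002254 × 2.11 = 0.00476 mmol/L = 4.76 μmol/L

[CO3²⁻] = 4.76 μmol/L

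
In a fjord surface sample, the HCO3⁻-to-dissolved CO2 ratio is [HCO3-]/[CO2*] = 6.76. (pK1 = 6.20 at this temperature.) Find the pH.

From K1 = [H⁺][HCO3-]/[CO2*]:  pH = pK1 + log₁₀([HCO3-]/[CO2*])
log₁₀(6.76) = +0.830
pH = 6.20 + (+0.830) = 7.03

pH = 7.03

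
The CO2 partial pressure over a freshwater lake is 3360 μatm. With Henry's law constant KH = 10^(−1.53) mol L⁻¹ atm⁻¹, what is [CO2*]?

[CO2*] = 99.2 μmol/L

KH = 10^(−1.53) = 2.951×10^-2 mol L⁻¹ atm⁻¹
[CO2*] = KH · pCO2 = 2.951×10^-2 × 3360×10^-6 atm = 9.92×10^-5 mol/L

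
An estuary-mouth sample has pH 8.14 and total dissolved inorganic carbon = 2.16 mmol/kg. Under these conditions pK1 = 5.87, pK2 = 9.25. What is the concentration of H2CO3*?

[CO2*] = 10.7 μmol/kg

α₀ = 1 / (1 + K1/[H⁺] + K1K2/[H⁺]²) = 1 / (1 + 10^+2.27 + 10^+1.16)
   = 1 / (1 + 186.21 + 14.454) = 1/201.66 = 0.004959
[CO2*] = α₀ × DIC = 0.004959 × 2.16 = 0.0107 mmol/kg = 10.7 μmol/kg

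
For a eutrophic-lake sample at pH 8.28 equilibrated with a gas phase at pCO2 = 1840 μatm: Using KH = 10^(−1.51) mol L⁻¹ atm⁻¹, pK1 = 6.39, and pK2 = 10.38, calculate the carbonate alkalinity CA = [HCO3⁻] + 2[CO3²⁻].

[CO2*] = KH · pCO2 = 10^(−1.51) × 1840×10^-6 = 5.686×10^-5 mol/L
α₀ = 1/(1 + K1/[H⁺] + K1K2/[H⁺]²) = 1/(1 + 10^+1.89 + 10^-0.21) = 0.01262
DIC = [CO2*]/α₀ = 5.686×10^-5 / 0.01262 = 4.506 mmol/L
CA = (α₁ + 2α₂)·DIC = (0.9796 + 2×0.007781) × 4.506 = 4.48 mmol/L

CA = 4.48 mmol/L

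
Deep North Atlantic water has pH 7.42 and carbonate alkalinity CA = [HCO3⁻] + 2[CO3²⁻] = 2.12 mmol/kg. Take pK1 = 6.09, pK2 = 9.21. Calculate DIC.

DIC = 2.18 mmol/kg

CA = [HCO3⁻] + 2[CO3²⁻] = (α₁ + 2α₂)·DIC
At pH 7.42: [H⁺]/K1 = 10^-1.33 = 0.046774, K2/[H⁺] = 10^-1.79 = 0.016218
α₁ = 1/(1 + 0.046774 + 0.016218) = 1/1.0630 = 0.9407; α₂ = α₁·K2/[H⁺] = 0.01526
α₁ + 2α₂ = 0.9713
DIC = CA / (α₁ + 2α₂) = 2.12 / 0.9713 = 2.18 mmol/kg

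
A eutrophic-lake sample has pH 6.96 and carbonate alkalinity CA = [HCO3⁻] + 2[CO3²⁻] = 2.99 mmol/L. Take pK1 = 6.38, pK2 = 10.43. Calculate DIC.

CA = [HCO3⁻] + 2[CO3²⁻] = (α₁ + 2α₂)·DIC
At pH 6.96: [H⁺]/K1 = 10^-0.58 = 0.26303, K2/[H⁺] = 10^-3.47 = 0.00033884
α₁ = 1/(1 + 0.26303 + 0.00033884) = 1/1.2634 = 0.7915; α₂ = α₁·K2/[H⁺] = 0.0002682
α₁ + 2α₂ = 0.7921
DIC = CA / (α₁ + 2α₂) = 2.99 / 0.7921 = 3.77 mmol/L

DIC = 3.77 mmol/L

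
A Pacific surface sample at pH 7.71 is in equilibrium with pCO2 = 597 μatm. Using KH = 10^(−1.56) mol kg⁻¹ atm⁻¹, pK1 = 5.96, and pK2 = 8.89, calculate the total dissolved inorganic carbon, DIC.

DIC = 1.00 mmol/kg

[CO2*] = KH · pCO2 = 10^(−1.56) × 597×10^-6 = 1.644×10^-5 mol/kg
α₀ = 1/(1 + K1/[H⁺] + K1K2/[H⁺]²) = 1/(1 + 10^+1.75 + 10^+0.57) = 0.01641
DIC = [CO2*]/α₀ = 1.644×10^-5 / 0.01641 = 1.00 mmol/kg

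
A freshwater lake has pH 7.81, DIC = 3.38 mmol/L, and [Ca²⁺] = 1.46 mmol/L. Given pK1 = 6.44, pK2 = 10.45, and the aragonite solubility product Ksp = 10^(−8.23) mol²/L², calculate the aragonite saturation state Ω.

α₂ = 1 / (1 + [H⁺]/K2 + [H⁺]²/(K1K2)) = 1 / (1 + 10^+2.64 + 10^+1.27)
   = 1 / (1 + 436.52 + 18.621) = 1/456.14 = 0.002192
[CO3²⁻] = α₂ × DIC = 0.002192 × 3.38 = 0.007410 mmol/L = 7.410 μmol/L
Ksp = 10^(−8.23) = 5.888×10^-9
Ω = [Ca²⁺][CO3²⁻]/Ksp = (1.46×10^-3)(7.410×10^-6) / 5.888×10^-9 = 1.84

Ω = 1.84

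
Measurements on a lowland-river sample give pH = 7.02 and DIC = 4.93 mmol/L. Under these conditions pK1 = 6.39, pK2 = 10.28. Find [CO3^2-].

[CO3²⁻] = 2.19 μmol/L

α₂ = 1 / (1 + [H⁺]/K2 + [H⁺]²/(K1K2)) = 1 / (1 + 10^+3.26 + 10^+2.63)
   = 1 / (1 + 1819.7 + 426.58) = 1/2247.3 = 0.0004450
[CO3²⁻] = α₂ × DIC = 0.0004450 × 4.93 = 0.00219 mmol/L = 2.19 μmol/L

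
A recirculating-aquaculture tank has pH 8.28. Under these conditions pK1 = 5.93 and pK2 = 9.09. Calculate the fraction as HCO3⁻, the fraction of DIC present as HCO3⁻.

α₁ = 1 / (1 + [H⁺]/K1 + K2/[H⁺]) = 1 / (1 + 10^-2.35 + 10^-0.81)
   = 1 / (1 + 0.0044668 + 0.15488) = 1/1.1593 = 0.8626

α₁ = 0.863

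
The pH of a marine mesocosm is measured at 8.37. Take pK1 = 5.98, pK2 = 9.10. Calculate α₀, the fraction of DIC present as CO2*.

α₀ = 1 / (1 + K1/[H⁺] + K1K2/[H⁺]²) = 1 / (1 + 10^+2.39 + 10^+1.66)
   = 1 / (1 + 245.47 + 45.709) = 1/292.18 = 0.003423

α₀ = 0.00342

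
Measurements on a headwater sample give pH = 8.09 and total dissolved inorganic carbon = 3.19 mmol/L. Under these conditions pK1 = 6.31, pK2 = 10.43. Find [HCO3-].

α₁ = 1 / (1 + [H⁺]/K1 + K2/[H⁺]) = 1 / (1 + 10^-1.78 + 10^-2.34)
   = 1 / (1 + 0.016596 + 0.0045709) = 1/1.0212 = 0.9793
[HCO3⁻] = α₁ × DIC = 0.9793 × 3.19 = 3.12 mmol/L

[HCO3⁻] = 3.12 mmol/L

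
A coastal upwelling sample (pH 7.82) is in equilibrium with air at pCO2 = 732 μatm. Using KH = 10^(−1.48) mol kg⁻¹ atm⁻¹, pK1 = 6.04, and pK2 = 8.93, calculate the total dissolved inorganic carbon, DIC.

DIC = 1.60 mmol/kg

[CO2*] = KH · pCO2 = 10^(−1.48) × 732×10^-6 = 2.424×10^-5 mol/kg
α₀ = 1/(1 + K1/[H⁺] + K1K2/[H⁺]²) = 1/(1 + 10^+1.78 + 10^+0.67) = 0.01517
DIC = [CO2*]/α₀ = 2.424×10^-5 / 0.01517 = 1.60 mmol/kg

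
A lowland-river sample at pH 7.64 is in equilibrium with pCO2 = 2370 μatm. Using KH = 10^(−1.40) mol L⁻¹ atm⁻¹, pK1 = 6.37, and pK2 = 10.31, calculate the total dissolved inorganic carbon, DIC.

DIC = 1.86 mmol/L

[CO2*] = KH · pCO2 = 10^(−1.40) × 2370×10^-6 = 9.435×10^-5 mol/L
α₀ = 1/(1 + K1/[H⁺] + K1K2/[H⁺]²) = 1/(1 + 10^+1.27 + 10^-1.40) = 0.05086
DIC = [CO2*]/α₀ = 9.435×10^-5 / 0.05086 = 1.86 mmol/L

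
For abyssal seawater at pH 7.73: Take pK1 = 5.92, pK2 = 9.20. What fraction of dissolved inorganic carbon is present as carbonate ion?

α₂ = 1 / (1 + [H⁺]/K2 + [H⁺]²/(K1K2)) = 1 / (1 + 10^+1.47 + 10^-0.34)
   = 1 / (1 + 29.512 + 0.45709) = 1/30.969 = 0.03229

α₂ = 0.0323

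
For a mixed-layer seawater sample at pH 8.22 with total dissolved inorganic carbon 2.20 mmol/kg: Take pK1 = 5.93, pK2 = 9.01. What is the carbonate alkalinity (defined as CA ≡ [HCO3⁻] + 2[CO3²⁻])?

CA = [HCO3⁻] + 2[CO3²⁻] = (α₁ + 2α₂)·DIC
At pH 8.22: [H⁺]/K1 = 10^-2.29 = 0.0051286, K2/[H⁺] = 10^-0.79 = 0.16218
α₁ = 1/(1 + 0.0051286 + 0.16218) = 1/1.1673 = 0.8567; α₂ = α₁·K2/[H⁺] = 0.1389
α₁ + 2α₂ = 1.1345
CA = 1.1345 × 2.20 = 2.50 mmol/kg

CA = 2.50 mmol/kg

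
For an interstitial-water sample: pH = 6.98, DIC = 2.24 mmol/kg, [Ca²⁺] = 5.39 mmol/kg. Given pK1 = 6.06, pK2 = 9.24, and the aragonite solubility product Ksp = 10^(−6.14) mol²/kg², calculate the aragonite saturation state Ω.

α₂ = 1 / (1 + [H⁺]/K2 + [H⁺]²/(K1K2)) = 1 / (1 + 10^+2.26 + 10^+1.34)
   = 1 / (1 + 181.97 + 21.878) = 1/204.85 = 0.004882
[CO3²⁻] = α₂ × DIC = 0.004882 × 2.24 = 0.01093 mmol/kg = 10.93 μmol/kg
Ksp = 10^(−6.14) = 7.244×10^-7
Ω = [Ca²⁺][CO3²⁻]/Ksp = (5.39×10^-3)(1.093×10^-5) / 7.244×10^-7 = 0.0814

Ω = 0.0814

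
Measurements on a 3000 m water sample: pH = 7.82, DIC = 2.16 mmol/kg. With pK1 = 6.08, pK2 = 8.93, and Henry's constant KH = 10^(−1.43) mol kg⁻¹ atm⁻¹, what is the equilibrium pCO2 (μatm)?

pCO2 = 965 μatm

α₀ = 1 / (1 + K1/[H⁺] + K1K2/[H⁺]²) = 1 / (1 + 10^+1.74 + 10^+0.63)
   = 1 / (1 + 54.954 + 4.2658) = 1/60.220 = 0.01661
[CO2*] = α₀ × DIC = 0.01661 × 2.16 = 0.03587 mmol/kg
pCO2 = [CO2*]/KH = 3.587×10^-5 / 3.715×10^-2 = 965 μatm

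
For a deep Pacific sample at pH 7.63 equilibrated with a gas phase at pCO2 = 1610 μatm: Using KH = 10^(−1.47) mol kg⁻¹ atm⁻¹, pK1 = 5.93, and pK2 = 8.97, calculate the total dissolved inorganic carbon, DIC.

[CO2*] = KH · pCO2 = 10^(−1.47) × 1610×10^-6 = 5.455×10^-5 mol/kg
α₀ = 1/(1 + K1/[H⁺] + K1K2/[H⁺]²) = 1/(1 + 10^+1.70 + 10^+0.36) = 0.01872
DIC = [CO2*]/α₀ = 5.455×10^-5 / 0.01872 = 2.91 mmol/kg

DIC = 2.91 mmol/kg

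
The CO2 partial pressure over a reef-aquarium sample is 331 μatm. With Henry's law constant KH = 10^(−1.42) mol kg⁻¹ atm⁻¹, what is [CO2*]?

[CO2*] = 12.6 μmol/kg

KH = 10^(−1.42) = 3.802×10^-2 mol kg⁻¹ atm⁻¹
[CO2*] = KH · pCO2 = 3.802×10^-2 × 331×10^-6 atm = 1.26×10^-5 mol/kg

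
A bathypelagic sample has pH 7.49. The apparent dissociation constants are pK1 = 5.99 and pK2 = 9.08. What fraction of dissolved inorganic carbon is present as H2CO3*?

α₀ = 1 / (1 + K1/[H⁺] + K1K2/[H⁺]²) = 1 / (1 + 10^+1.50 + 10^-0.09)
   = 1 / (1 + 31.623 + 0.81283) = 1/33.436 = 0.02991

α₀ = 0.0299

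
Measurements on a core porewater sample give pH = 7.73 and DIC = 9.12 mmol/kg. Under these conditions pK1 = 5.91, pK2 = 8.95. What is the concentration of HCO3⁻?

[HCO3⁻] = 8.48 mmol/kg

α₁ = 1 / (1 + [H⁺]/K1 + K2/[H⁺]) = 1 / (1 + 10^-1.82 + 10^-1.22)
   = 1 / (1 + 0.015136 + 0.060256) = 1/1.0754 = 0.9299
[HCO3⁻] = α₁ × DIC = 0.9299 × 9.12 = 8.48 mmol/kg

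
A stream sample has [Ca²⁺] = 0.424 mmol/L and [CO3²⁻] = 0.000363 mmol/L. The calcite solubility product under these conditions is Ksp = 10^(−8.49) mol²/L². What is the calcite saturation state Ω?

Ksp = 10^(−8.49) = 3.236×10^-9
Ω = [Ca²⁺][CO3²⁻]/Ksp = (0.424×10^-3)(0.000363×10^-3) / 3.236×10^-9 = 0.0476

Ω = 0.0476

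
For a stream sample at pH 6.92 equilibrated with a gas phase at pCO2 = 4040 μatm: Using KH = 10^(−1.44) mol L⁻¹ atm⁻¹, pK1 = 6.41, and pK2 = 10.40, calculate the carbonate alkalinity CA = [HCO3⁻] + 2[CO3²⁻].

CA = 0.475 mmol/L

[CO2*] = KH · pCO2 = 10^(−1.44) × 4040×10^-6 = 1.467×10^-4 mol/L
α₀ = 1/(1 + K1/[H⁺] + K1K2/[H⁺]²) = 1/(1 + 10^+0.51 + 10^-2.97) = 0.2360
DIC = [CO2*]/α₀ = 1.467×10^-4 / 0.2360 = 0.6215 mmol/L
CA = (α₁ + 2α₂)·DIC = (0.7637 + 2×0.0002529) × 0.6215 = 0.475 mmol/L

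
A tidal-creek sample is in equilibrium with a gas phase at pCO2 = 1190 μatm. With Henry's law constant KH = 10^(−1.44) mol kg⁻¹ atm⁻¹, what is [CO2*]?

KH = 10^(−1.44) = 3.631×10^-2 mol kg⁻¹ atm⁻¹
[CO2*] = KH · pCO2 = 3.631×10^-2 × 1190×10^-6 atm = 4.32×10^-5 mol/kg

[CO2*] = 43.2 μmol/kg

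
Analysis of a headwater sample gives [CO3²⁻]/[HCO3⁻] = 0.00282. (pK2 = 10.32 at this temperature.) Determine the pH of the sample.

From K2 = [H⁺][CO3²⁻]/[HCO3⁻]:  pH = pK2 + log₁₀([CO3²⁻]/[HCO3⁻])
log₁₀(0.00282) = -2.550
pH = 10.32 + (-2.550) = 7.77

pH = 7.77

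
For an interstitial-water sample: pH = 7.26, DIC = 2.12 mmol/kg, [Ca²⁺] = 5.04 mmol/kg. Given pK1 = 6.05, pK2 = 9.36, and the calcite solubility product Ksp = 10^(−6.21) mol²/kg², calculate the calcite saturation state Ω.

Ω = 0.129

α₂ = 1 / (1 + [H⁺]/K2 + [H⁺]²/(K1K2)) = 1 / (1 + 10^+2.10 + 10^+0.89)
   = 1 / (1 + 125.89 + 7.7625) = 1/134.66 = 0.007426
[CO3²⁻] = α₂ × DIC = 0.007426 × 2.12 = 0.01574 mmol/kg = 15.74 μmol/kg
Ksp = 10^(−6.21) = 6.166×10^-7
Ω = [Ca²⁺][CO3²⁻]/Ksp = (5.04×10^-3)(1.574×10^-5) / 6.166×10^-7 = 0.129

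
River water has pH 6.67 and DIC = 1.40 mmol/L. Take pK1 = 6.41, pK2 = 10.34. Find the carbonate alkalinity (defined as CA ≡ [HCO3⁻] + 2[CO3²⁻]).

CA = 0.904 mmol/L

CA = [HCO3⁻] + 2[CO3²⁻] = (α₁ + 2α₂)·DIC
At pH 6.67: [H⁺]/K1 = 10^-0.26 = 0.54954, K2/[H⁺] = 10^-3.67 = 0.00021380
α₁ = 1/(1 + 0.54954 + 0.00021380) = 1/1.5498 = 0.6453; α₂ = α₁·K2/[H⁺] = 0.0001380
α₁ + 2α₂ = 0.6455
CA = 0.6455 × 1.40 = 0.904 mmol/L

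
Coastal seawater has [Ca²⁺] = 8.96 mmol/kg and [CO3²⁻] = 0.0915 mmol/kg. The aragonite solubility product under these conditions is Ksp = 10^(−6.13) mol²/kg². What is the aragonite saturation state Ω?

Ω = 1.11

Ksp = 10^(−6.13) = 7.413×10^-7
Ω = [Ca²⁺][CO3²⁻]/Ksp = (8.96×10^-3)(0.0915×10^-3) / 7.413×10^-7 = 1.11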